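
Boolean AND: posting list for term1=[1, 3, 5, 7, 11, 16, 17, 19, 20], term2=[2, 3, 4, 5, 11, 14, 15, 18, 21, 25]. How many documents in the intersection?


Boolean AND: find intersection of posting lists
term1 docs: [1, 3, 5, 7, 11, 16, 17, 19, 20]
term2 docs: [2, 3, 4, 5, 11, 14, 15, 18, 21, 25]
Intersection: [3, 5, 11]
|intersection| = 3

3


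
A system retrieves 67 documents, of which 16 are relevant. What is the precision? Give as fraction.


Precision = relevant_retrieved / total_retrieved
= 16 / 67
= 16 / (16 + 51)
= 16/67

16/67


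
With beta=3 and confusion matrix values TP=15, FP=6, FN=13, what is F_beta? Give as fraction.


P = TP/(TP+FP) = 15/21 = 5/7
R = TP/(TP+FN) = 15/28 = 15/28
beta^2 = 3^2 = 9
(1 + beta^2) = 10
Numerator = (1+beta^2)*P*R = 375/98
Denominator = beta^2*P + R = 45/7 + 15/28 = 195/28
F_beta = 50/91

50/91


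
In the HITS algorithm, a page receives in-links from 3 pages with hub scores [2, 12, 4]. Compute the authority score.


Authority = sum of hub scores of in-linkers
In-link 1: hub score = 2
In-link 2: hub score = 12
In-link 3: hub score = 4
Authority = 2 + 12 + 4 = 18

18


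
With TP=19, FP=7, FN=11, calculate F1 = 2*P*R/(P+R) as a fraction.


F1 = 2 * P * R / (P + R)
P = TP/(TP+FP) = 19/26 = 19/26
R = TP/(TP+FN) = 19/30 = 19/30
2 * P * R = 2 * 19/26 * 19/30 = 361/390
P + R = 19/26 + 19/30 = 266/195
F1 = 361/390 / 266/195 = 19/28

19/28


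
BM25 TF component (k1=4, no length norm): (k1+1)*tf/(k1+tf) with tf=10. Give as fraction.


BM25 TF component = (k1+1)*tf / (k1+tf)
k1 = 4, tf = 10
Numerator = (4+1)*10 = 50
Denominator = 4 + 10 = 14
= 50/14 = 25/7

25/7


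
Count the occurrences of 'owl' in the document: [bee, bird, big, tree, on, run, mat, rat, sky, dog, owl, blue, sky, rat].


Document has 14 words
Scanning for 'owl':
Found at positions: [10]
Count = 1

1


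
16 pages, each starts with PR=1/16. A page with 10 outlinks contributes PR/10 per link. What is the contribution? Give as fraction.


Initial PR = 1/16 = 1/16
Outlinks = 10
Contribution per link = PR / outlinks
= 1/16 / 10
= 1/160

1/160


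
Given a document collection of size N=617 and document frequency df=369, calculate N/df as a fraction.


IDF ratio = N / df
= 617 / 369
= 617/369

617/369


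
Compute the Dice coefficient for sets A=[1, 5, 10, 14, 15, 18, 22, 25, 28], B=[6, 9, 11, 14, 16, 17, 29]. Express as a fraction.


A intersect B = [14]
|A intersect B| = 1
|A| = 9, |B| = 7
Dice = 2*1 / (9+7)
= 2 / 16 = 1/8

1/8


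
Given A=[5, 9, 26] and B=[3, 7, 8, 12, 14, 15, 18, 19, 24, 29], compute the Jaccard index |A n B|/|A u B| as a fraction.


A intersect B = []
|A intersect B| = 0
A union B = [3, 5, 7, 8, 9, 12, 14, 15, 18, 19, 24, 26, 29]
|A union B| = 13
Jaccard = 0/13 = 0

0


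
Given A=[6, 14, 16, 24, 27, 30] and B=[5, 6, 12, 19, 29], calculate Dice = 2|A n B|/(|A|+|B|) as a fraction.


A intersect B = [6]
|A intersect B| = 1
|A| = 6, |B| = 5
Dice = 2*1 / (6+5)
= 2 / 11 = 2/11

2/11


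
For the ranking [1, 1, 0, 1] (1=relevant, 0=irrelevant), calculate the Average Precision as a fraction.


Computing P@k for each relevant position:
Position 1: relevant, P@1 = 1/1 = 1
Position 2: relevant, P@2 = 2/2 = 1
Position 3: not relevant
Position 4: relevant, P@4 = 3/4 = 3/4
Sum of P@k = 1 + 1 + 3/4 = 11/4
AP = 11/4 / 3 = 11/12

11/12


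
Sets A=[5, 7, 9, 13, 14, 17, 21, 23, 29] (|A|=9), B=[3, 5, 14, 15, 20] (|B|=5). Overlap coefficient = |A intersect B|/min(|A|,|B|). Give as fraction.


A intersect B = [5, 14]
|A intersect B| = 2
min(|A|, |B|) = min(9, 5) = 5
Overlap = 2 / 5 = 2/5

2/5


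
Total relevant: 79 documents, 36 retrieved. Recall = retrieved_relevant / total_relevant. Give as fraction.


Recall = retrieved_relevant / total_relevant
= 36 / 79
= 36 / (36 + 43)
= 36/79

36/79


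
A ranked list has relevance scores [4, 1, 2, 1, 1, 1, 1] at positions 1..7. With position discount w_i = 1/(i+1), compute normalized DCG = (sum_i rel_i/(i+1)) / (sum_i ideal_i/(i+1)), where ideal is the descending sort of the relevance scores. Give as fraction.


Position discount weights w_i = 1/(i+1) for i=1..7:
Weights = [1/2, 1/3, 1/4, 1/5, 1/6, 1/7, 1/8]
Actual relevance: [4, 1, 2, 1, 1, 1, 1]
DCG = 4/2 + 1/3 + 2/4 + 1/5 + 1/6 + 1/7 + 1/8 = 971/280
Ideal relevance (sorted desc): [4, 2, 1, 1, 1, 1, 1]
Ideal DCG = 4/2 + 2/3 + 1/4 + 1/5 + 1/6 + 1/7 + 1/8 = 2983/840
nDCG = DCG / ideal_DCG = 971/280 / 2983/840 = 2913/2983

2913/2983


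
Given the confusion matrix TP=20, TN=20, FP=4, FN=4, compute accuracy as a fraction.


Accuracy = (TP + TN) / (TP + TN + FP + FN)
TP + TN = 20 + 20 = 40
Total = 20 + 20 + 4 + 4 = 48
Accuracy = 40 / 48 = 5/6

5/6


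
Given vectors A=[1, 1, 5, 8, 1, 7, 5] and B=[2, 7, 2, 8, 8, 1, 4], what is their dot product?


Dot product = sum of element-wise products
A[0]*B[0] = 1*2 = 2
A[1]*B[1] = 1*7 = 7
A[2]*B[2] = 5*2 = 10
A[3]*B[3] = 8*8 = 64
A[4]*B[4] = 1*8 = 8
A[5]*B[5] = 7*1 = 7
A[6]*B[6] = 5*4 = 20
Sum = 2 + 7 + 10 + 64 + 8 + 7 + 20 = 118

118


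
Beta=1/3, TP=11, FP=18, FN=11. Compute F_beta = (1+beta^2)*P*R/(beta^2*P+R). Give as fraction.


P = TP/(TP+FP) = 11/29 = 11/29
R = TP/(TP+FN) = 11/22 = 1/2
beta^2 = 1/3^2 = 1/9
(1 + beta^2) = 10/9
Numerator = (1+beta^2)*P*R = 55/261
Denominator = beta^2*P + R = 11/261 + 1/2 = 283/522
F_beta = 110/283

110/283


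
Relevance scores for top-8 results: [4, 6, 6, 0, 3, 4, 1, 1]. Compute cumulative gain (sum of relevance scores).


Cumulative Gain = sum of relevance scores
Position 1: rel=4, running sum=4
Position 2: rel=6, running sum=10
Position 3: rel=6, running sum=16
Position 4: rel=0, running sum=16
Position 5: rel=3, running sum=19
Position 6: rel=4, running sum=23
Position 7: rel=1, running sum=24
Position 8: rel=1, running sum=25
CG = 25

25


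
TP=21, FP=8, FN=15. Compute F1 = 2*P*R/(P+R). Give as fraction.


F1 = 2 * P * R / (P + R)
P = TP/(TP+FP) = 21/29 = 21/29
R = TP/(TP+FN) = 21/36 = 7/12
2 * P * R = 2 * 21/29 * 7/12 = 49/58
P + R = 21/29 + 7/12 = 455/348
F1 = 49/58 / 455/348 = 42/65

42/65


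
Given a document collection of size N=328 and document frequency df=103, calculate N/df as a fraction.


IDF ratio = N / df
= 328 / 103
= 328/103

328/103


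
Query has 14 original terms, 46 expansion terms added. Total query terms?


Original terms: 14
Expansion terms: 46
Total = 14 + 46 = 60

60


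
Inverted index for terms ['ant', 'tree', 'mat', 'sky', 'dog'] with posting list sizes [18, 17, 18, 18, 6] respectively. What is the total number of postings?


Summing posting list sizes:
'ant': 18 postings
'tree': 17 postings
'mat': 18 postings
'sky': 18 postings
'dog': 6 postings
Total = 18 + 17 + 18 + 18 + 6 = 77

77


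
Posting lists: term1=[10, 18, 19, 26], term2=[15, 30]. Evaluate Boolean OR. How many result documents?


Boolean OR: find union of posting lists
term1 docs: [10, 18, 19, 26]
term2 docs: [15, 30]
Union: [10, 15, 18, 19, 26, 30]
|union| = 6

6


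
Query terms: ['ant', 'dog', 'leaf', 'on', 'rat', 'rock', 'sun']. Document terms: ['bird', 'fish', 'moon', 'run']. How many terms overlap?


Query terms: ['ant', 'dog', 'leaf', 'on', 'rat', 'rock', 'sun']
Document terms: ['bird', 'fish', 'moon', 'run']
Common terms: []
Overlap count = 0

0


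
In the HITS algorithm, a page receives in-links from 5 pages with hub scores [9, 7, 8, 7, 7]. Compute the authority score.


Authority = sum of hub scores of in-linkers
In-link 1: hub score = 9
In-link 2: hub score = 7
In-link 3: hub score = 8
In-link 4: hub score = 7
In-link 5: hub score = 7
Authority = 9 + 7 + 8 + 7 + 7 = 38

38


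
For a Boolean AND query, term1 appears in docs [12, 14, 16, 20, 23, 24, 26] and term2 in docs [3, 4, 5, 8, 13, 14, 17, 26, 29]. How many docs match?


Boolean AND: find intersection of posting lists
term1 docs: [12, 14, 16, 20, 23, 24, 26]
term2 docs: [3, 4, 5, 8, 13, 14, 17, 26, 29]
Intersection: [14, 26]
|intersection| = 2

2


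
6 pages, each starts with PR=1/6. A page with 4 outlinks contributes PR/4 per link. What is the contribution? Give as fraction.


Initial PR = 1/6 = 1/6
Outlinks = 4
Contribution per link = PR / outlinks
= 1/6 / 4
= 1/24

1/24


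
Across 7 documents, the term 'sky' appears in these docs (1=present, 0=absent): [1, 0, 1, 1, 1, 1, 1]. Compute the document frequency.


Checking each document for 'sky':
Doc 1: present
Doc 2: absent
Doc 3: present
Doc 4: present
Doc 5: present
Doc 6: present
Doc 7: present
df = sum of presences = 1 + 0 + 1 + 1 + 1 + 1 + 1 = 6

6


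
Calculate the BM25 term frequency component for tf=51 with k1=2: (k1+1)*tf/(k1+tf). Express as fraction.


BM25 TF component = (k1+1)*tf / (k1+tf)
k1 = 2, tf = 51
Numerator = (2+1)*51 = 153
Denominator = 2 + 51 = 53
= 153/53 = 153/53

153/53


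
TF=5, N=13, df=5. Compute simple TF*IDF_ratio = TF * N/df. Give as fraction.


TF * (N/df)
= 5 * (13/5)
= 5 * 13/5
= 13

13


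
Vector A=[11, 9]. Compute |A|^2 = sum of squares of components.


|A|^2 = sum of squared components
A[0]^2 = 11^2 = 121
A[1]^2 = 9^2 = 81
Sum = 121 + 81 = 202

202


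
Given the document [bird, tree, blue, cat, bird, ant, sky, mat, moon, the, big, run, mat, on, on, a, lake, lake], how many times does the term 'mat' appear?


Document has 18 words
Scanning for 'mat':
Found at positions: [7, 12]
Count = 2

2


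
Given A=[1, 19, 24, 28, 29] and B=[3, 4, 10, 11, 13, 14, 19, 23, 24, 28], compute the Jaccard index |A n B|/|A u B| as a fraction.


A intersect B = [19, 24, 28]
|A intersect B| = 3
A union B = [1, 3, 4, 10, 11, 13, 14, 19, 23, 24, 28, 29]
|A union B| = 12
Jaccard = 3/12 = 1/4

1/4


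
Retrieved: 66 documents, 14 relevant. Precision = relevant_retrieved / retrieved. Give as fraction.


Precision = relevant_retrieved / total_retrieved
= 14 / 66
= 14 / (14 + 52)
= 7/33

7/33


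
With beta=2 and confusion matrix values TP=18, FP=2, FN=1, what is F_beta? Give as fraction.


P = TP/(TP+FP) = 18/20 = 9/10
R = TP/(TP+FN) = 18/19 = 18/19
beta^2 = 2^2 = 4
(1 + beta^2) = 5
Numerator = (1+beta^2)*P*R = 81/19
Denominator = beta^2*P + R = 18/5 + 18/19 = 432/95
F_beta = 15/16

15/16


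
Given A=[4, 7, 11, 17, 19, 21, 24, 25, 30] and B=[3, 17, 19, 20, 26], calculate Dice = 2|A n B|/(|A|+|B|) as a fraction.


A intersect B = [17, 19]
|A intersect B| = 2
|A| = 9, |B| = 5
Dice = 2*2 / (9+5)
= 4 / 14 = 2/7

2/7


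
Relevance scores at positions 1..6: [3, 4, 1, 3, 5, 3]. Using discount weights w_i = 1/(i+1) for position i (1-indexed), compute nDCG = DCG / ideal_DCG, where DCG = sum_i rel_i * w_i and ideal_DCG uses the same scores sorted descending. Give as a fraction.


Position discount weights w_i = 1/(i+1) for i=1..6:
Weights = [1/2, 1/3, 1/4, 1/5, 1/6, 1/7]
Actual relevance: [3, 4, 1, 3, 5, 3]
DCG = 3/2 + 4/3 + 1/4 + 3/5 + 5/6 + 3/7 = 2077/420
Ideal relevance (sorted desc): [5, 4, 3, 3, 3, 1]
Ideal DCG = 5/2 + 4/3 + 3/4 + 3/5 + 3/6 + 1/7 = 2447/420
nDCG = DCG / ideal_DCG = 2077/420 / 2447/420 = 2077/2447

2077/2447


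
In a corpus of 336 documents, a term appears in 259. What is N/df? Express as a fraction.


IDF ratio = N / df
= 336 / 259
= 48/37

48/37


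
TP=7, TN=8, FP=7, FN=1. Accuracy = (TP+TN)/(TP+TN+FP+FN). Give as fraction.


Accuracy = (TP + TN) / (TP + TN + FP + FN)
TP + TN = 7 + 8 = 15
Total = 7 + 8 + 7 + 1 = 23
Accuracy = 15 / 23 = 15/23

15/23


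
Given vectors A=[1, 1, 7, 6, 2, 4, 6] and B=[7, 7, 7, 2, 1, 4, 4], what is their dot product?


Dot product = sum of element-wise products
A[0]*B[0] = 1*7 = 7
A[1]*B[1] = 1*7 = 7
A[2]*B[2] = 7*7 = 49
A[3]*B[3] = 6*2 = 12
A[4]*B[4] = 2*1 = 2
A[5]*B[5] = 4*4 = 16
A[6]*B[6] = 6*4 = 24
Sum = 7 + 7 + 49 + 12 + 2 + 16 + 24 = 117

117


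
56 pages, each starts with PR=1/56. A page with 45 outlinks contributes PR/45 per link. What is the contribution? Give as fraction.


Initial PR = 1/56 = 1/56
Outlinks = 45
Contribution per link = PR / outlinks
= 1/56 / 45
= 1/2520

1/2520


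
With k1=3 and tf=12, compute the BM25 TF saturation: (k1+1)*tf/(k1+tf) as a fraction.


BM25 TF component = (k1+1)*tf / (k1+tf)
k1 = 3, tf = 12
Numerator = (3+1)*12 = 48
Denominator = 3 + 12 = 15
= 48/15 = 16/5

16/5


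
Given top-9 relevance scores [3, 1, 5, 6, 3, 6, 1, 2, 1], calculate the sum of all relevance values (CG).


Cumulative Gain = sum of relevance scores
Position 1: rel=3, running sum=3
Position 2: rel=1, running sum=4
Position 3: rel=5, running sum=9
Position 4: rel=6, running sum=15
Position 5: rel=3, running sum=18
Position 6: rel=6, running sum=24
Position 7: rel=1, running sum=25
Position 8: rel=2, running sum=27
Position 9: rel=1, running sum=28
CG = 28

28


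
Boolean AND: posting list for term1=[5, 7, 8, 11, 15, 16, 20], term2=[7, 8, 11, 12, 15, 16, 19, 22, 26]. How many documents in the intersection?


Boolean AND: find intersection of posting lists
term1 docs: [5, 7, 8, 11, 15, 16, 20]
term2 docs: [7, 8, 11, 12, 15, 16, 19, 22, 26]
Intersection: [7, 8, 11, 15, 16]
|intersection| = 5

5


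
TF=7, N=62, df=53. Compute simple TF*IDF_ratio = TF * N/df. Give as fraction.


TF * (N/df)
= 7 * (62/53)
= 7 * 62/53
= 434/53

434/53


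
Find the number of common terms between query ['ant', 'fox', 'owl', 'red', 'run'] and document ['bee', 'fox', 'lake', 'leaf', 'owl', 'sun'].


Query terms: ['ant', 'fox', 'owl', 'red', 'run']
Document terms: ['bee', 'fox', 'lake', 'leaf', 'owl', 'sun']
Common terms: ['fox', 'owl']
Overlap count = 2

2


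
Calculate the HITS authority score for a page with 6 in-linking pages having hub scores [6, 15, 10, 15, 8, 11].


Authority = sum of hub scores of in-linkers
In-link 1: hub score = 6
In-link 2: hub score = 15
In-link 3: hub score = 10
In-link 4: hub score = 15
In-link 5: hub score = 8
In-link 6: hub score = 11
Authority = 6 + 15 + 10 + 15 + 8 + 11 = 65

65


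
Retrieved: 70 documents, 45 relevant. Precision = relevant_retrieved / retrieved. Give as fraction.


Precision = relevant_retrieved / total_retrieved
= 45 / 70
= 45 / (45 + 25)
= 9/14

9/14


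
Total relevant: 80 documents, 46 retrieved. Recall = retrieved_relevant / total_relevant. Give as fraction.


Recall = retrieved_relevant / total_relevant
= 46 / 80
= 46 / (46 + 34)
= 23/40

23/40


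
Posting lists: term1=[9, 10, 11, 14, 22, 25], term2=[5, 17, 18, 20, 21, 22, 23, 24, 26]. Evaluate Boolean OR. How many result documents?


Boolean OR: find union of posting lists
term1 docs: [9, 10, 11, 14, 22, 25]
term2 docs: [5, 17, 18, 20, 21, 22, 23, 24, 26]
Union: [5, 9, 10, 11, 14, 17, 18, 20, 21, 22, 23, 24, 25, 26]
|union| = 14

14


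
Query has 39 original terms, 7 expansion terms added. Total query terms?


Original terms: 39
Expansion terms: 7
Total = 39 + 7 = 46

46


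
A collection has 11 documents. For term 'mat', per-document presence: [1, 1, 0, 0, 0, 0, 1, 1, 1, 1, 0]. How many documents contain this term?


Checking each document for 'mat':
Doc 1: present
Doc 2: present
Doc 3: absent
Doc 4: absent
Doc 5: absent
Doc 6: absent
Doc 7: present
Doc 8: present
Doc 9: present
Doc 10: present
Doc 11: absent
df = sum of presences = 1 + 1 + 0 + 0 + 0 + 0 + 1 + 1 + 1 + 1 + 0 = 6

6


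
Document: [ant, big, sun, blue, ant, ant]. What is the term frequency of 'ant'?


Document has 6 words
Scanning for 'ant':
Found at positions: [0, 4, 5]
Count = 3

3


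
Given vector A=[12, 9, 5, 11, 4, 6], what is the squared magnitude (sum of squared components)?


|A|^2 = sum of squared components
A[0]^2 = 12^2 = 144
A[1]^2 = 9^2 = 81
A[2]^2 = 5^2 = 25
A[3]^2 = 11^2 = 121
A[4]^2 = 4^2 = 16
A[5]^2 = 6^2 = 36
Sum = 144 + 81 + 25 + 121 + 16 + 36 = 423

423


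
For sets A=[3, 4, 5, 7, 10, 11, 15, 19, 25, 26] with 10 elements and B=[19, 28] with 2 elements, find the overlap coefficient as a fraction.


A intersect B = [19]
|A intersect B| = 1
min(|A|, |B|) = min(10, 2) = 2
Overlap = 1 / 2 = 1/2

1/2


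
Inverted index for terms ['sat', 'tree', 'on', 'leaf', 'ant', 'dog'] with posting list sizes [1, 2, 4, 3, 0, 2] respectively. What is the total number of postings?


Summing posting list sizes:
'sat': 1 postings
'tree': 2 postings
'on': 4 postings
'leaf': 3 postings
'ant': 0 postings
'dog': 2 postings
Total = 1 + 2 + 4 + 3 + 0 + 2 = 12

12


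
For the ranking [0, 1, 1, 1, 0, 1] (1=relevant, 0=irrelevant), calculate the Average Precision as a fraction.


Computing P@k for each relevant position:
Position 1: not relevant
Position 2: relevant, P@2 = 1/2 = 1/2
Position 3: relevant, P@3 = 2/3 = 2/3
Position 4: relevant, P@4 = 3/4 = 3/4
Position 5: not relevant
Position 6: relevant, P@6 = 4/6 = 2/3
Sum of P@k = 1/2 + 2/3 + 3/4 + 2/3 = 31/12
AP = 31/12 / 4 = 31/48

31/48


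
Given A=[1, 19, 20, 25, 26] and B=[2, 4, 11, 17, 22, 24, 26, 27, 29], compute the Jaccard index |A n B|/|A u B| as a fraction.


A intersect B = [26]
|A intersect B| = 1
A union B = [1, 2, 4, 11, 17, 19, 20, 22, 24, 25, 26, 27, 29]
|A union B| = 13
Jaccard = 1/13 = 1/13

1/13


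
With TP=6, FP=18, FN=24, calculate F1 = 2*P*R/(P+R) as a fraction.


F1 = 2 * P * R / (P + R)
P = TP/(TP+FP) = 6/24 = 1/4
R = TP/(TP+FN) = 6/30 = 1/5
2 * P * R = 2 * 1/4 * 1/5 = 1/10
P + R = 1/4 + 1/5 = 9/20
F1 = 1/10 / 9/20 = 2/9

2/9


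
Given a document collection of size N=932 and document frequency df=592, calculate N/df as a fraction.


IDF ratio = N / df
= 932 / 592
= 233/148

233/148


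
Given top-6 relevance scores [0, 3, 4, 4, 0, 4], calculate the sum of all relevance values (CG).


Cumulative Gain = sum of relevance scores
Position 1: rel=0, running sum=0
Position 2: rel=3, running sum=3
Position 3: rel=4, running sum=7
Position 4: rel=4, running sum=11
Position 5: rel=0, running sum=11
Position 6: rel=4, running sum=15
CG = 15

15


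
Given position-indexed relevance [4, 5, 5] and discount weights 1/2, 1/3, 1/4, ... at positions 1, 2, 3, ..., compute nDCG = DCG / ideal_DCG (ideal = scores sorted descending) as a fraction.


Position discount weights w_i = 1/(i+1) for i=1..3:
Weights = [1/2, 1/3, 1/4]
Actual relevance: [4, 5, 5]
DCG = 4/2 + 5/3 + 5/4 = 59/12
Ideal relevance (sorted desc): [5, 5, 4]
Ideal DCG = 5/2 + 5/3 + 4/4 = 31/6
nDCG = DCG / ideal_DCG = 59/12 / 31/6 = 59/62

59/62


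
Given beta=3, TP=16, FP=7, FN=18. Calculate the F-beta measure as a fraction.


P = TP/(TP+FP) = 16/23 = 16/23
R = TP/(TP+FN) = 16/34 = 8/17
beta^2 = 3^2 = 9
(1 + beta^2) = 10
Numerator = (1+beta^2)*P*R = 1280/391
Denominator = beta^2*P + R = 144/23 + 8/17 = 2632/391
F_beta = 160/329

160/329


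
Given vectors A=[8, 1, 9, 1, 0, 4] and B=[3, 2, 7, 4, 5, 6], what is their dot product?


Dot product = sum of element-wise products
A[0]*B[0] = 8*3 = 24
A[1]*B[1] = 1*2 = 2
A[2]*B[2] = 9*7 = 63
A[3]*B[3] = 1*4 = 4
A[4]*B[4] = 0*5 = 0
A[5]*B[5] = 4*6 = 24
Sum = 24 + 2 + 63 + 4 + 0 + 24 = 117

117


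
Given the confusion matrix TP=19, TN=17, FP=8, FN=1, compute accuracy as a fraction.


Accuracy = (TP + TN) / (TP + TN + FP + FN)
TP + TN = 19 + 17 = 36
Total = 19 + 17 + 8 + 1 = 45
Accuracy = 36 / 45 = 4/5

4/5


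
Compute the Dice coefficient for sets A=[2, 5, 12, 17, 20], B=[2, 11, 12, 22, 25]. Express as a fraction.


A intersect B = [2, 12]
|A intersect B| = 2
|A| = 5, |B| = 5
Dice = 2*2 / (5+5)
= 4 / 10 = 2/5

2/5


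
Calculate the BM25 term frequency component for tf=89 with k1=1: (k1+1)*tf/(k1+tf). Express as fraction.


BM25 TF component = (k1+1)*tf / (k1+tf)
k1 = 1, tf = 89
Numerator = (1+1)*89 = 178
Denominator = 1 + 89 = 90
= 178/90 = 89/45

89/45


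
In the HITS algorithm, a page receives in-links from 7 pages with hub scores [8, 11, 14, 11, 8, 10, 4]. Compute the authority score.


Authority = sum of hub scores of in-linkers
In-link 1: hub score = 8
In-link 2: hub score = 11
In-link 3: hub score = 14
In-link 4: hub score = 11
In-link 5: hub score = 8
In-link 6: hub score = 10
In-link 7: hub score = 4
Authority = 8 + 11 + 14 + 11 + 8 + 10 + 4 = 66

66


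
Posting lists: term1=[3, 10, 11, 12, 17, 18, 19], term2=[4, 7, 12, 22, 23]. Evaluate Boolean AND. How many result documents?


Boolean AND: find intersection of posting lists
term1 docs: [3, 10, 11, 12, 17, 18, 19]
term2 docs: [4, 7, 12, 22, 23]
Intersection: [12]
|intersection| = 1

1


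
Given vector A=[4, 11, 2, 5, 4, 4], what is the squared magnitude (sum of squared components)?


|A|^2 = sum of squared components
A[0]^2 = 4^2 = 16
A[1]^2 = 11^2 = 121
A[2]^2 = 2^2 = 4
A[3]^2 = 5^2 = 25
A[4]^2 = 4^2 = 16
A[5]^2 = 4^2 = 16
Sum = 16 + 121 + 4 + 25 + 16 + 16 = 198

198


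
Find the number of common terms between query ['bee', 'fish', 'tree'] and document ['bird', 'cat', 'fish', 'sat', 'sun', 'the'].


Query terms: ['bee', 'fish', 'tree']
Document terms: ['bird', 'cat', 'fish', 'sat', 'sun', 'the']
Common terms: ['fish']
Overlap count = 1

1


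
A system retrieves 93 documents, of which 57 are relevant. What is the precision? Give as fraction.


Precision = relevant_retrieved / total_retrieved
= 57 / 93
= 57 / (57 + 36)
= 19/31

19/31


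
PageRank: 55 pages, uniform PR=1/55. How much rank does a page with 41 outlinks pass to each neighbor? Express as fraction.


Initial PR = 1/55 = 1/55
Outlinks = 41
Contribution per link = PR / outlinks
= 1/55 / 41
= 1/2255

1/2255


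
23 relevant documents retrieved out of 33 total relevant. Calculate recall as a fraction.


Recall = retrieved_relevant / total_relevant
= 23 / 33
= 23 / (23 + 10)
= 23/33

23/33


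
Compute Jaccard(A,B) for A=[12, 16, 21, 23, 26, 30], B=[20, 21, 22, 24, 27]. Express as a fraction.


A intersect B = [21]
|A intersect B| = 1
A union B = [12, 16, 20, 21, 22, 23, 24, 26, 27, 30]
|A union B| = 10
Jaccard = 1/10 = 1/10

1/10


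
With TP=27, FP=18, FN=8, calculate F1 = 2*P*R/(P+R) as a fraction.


F1 = 2 * P * R / (P + R)
P = TP/(TP+FP) = 27/45 = 3/5
R = TP/(TP+FN) = 27/35 = 27/35
2 * P * R = 2 * 3/5 * 27/35 = 162/175
P + R = 3/5 + 27/35 = 48/35
F1 = 162/175 / 48/35 = 27/40

27/40


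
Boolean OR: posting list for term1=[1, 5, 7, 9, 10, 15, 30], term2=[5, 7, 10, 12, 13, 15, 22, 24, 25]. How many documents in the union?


Boolean OR: find union of posting lists
term1 docs: [1, 5, 7, 9, 10, 15, 30]
term2 docs: [5, 7, 10, 12, 13, 15, 22, 24, 25]
Union: [1, 5, 7, 9, 10, 12, 13, 15, 22, 24, 25, 30]
|union| = 12

12


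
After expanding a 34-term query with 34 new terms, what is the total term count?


Original terms: 34
Expansion terms: 34
Total = 34 + 34 = 68

68


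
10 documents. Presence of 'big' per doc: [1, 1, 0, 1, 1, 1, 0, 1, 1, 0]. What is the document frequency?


Checking each document for 'big':
Doc 1: present
Doc 2: present
Doc 3: absent
Doc 4: present
Doc 5: present
Doc 6: present
Doc 7: absent
Doc 8: present
Doc 9: present
Doc 10: absent
df = sum of presences = 1 + 1 + 0 + 1 + 1 + 1 + 0 + 1 + 1 + 0 = 7

7


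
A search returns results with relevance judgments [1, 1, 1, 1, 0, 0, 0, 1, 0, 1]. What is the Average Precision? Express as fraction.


Computing P@k for each relevant position:
Position 1: relevant, P@1 = 1/1 = 1
Position 2: relevant, P@2 = 2/2 = 1
Position 3: relevant, P@3 = 3/3 = 1
Position 4: relevant, P@4 = 4/4 = 1
Position 5: not relevant
Position 6: not relevant
Position 7: not relevant
Position 8: relevant, P@8 = 5/8 = 5/8
Position 9: not relevant
Position 10: relevant, P@10 = 6/10 = 3/5
Sum of P@k = 1 + 1 + 1 + 1 + 5/8 + 3/5 = 209/40
AP = 209/40 / 6 = 209/240

209/240


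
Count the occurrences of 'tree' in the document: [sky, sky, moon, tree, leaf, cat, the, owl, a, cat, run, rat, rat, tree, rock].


Document has 15 words
Scanning for 'tree':
Found at positions: [3, 13]
Count = 2

2


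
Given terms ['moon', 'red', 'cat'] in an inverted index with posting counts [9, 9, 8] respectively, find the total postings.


Summing posting list sizes:
'moon': 9 postings
'red': 9 postings
'cat': 8 postings
Total = 9 + 9 + 8 = 26

26


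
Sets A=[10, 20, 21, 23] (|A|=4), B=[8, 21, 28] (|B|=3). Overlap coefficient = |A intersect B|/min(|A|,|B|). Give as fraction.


A intersect B = [21]
|A intersect B| = 1
min(|A|, |B|) = min(4, 3) = 3
Overlap = 1 / 3 = 1/3

1/3


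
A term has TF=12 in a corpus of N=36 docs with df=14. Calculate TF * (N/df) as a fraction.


TF * (N/df)
= 12 * (36/14)
= 12 * 18/7
= 216/7

216/7


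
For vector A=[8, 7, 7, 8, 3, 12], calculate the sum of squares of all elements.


|A|^2 = sum of squared components
A[0]^2 = 8^2 = 64
A[1]^2 = 7^2 = 49
A[2]^2 = 7^2 = 49
A[3]^2 = 8^2 = 64
A[4]^2 = 3^2 = 9
A[5]^2 = 12^2 = 144
Sum = 64 + 49 + 49 + 64 + 9 + 144 = 379

379


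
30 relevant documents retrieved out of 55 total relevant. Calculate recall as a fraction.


Recall = retrieved_relevant / total_relevant
= 30 / 55
= 30 / (30 + 25)
= 6/11

6/11


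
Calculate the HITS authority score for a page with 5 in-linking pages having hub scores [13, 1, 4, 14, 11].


Authority = sum of hub scores of in-linkers
In-link 1: hub score = 13
In-link 2: hub score = 1
In-link 3: hub score = 4
In-link 4: hub score = 14
In-link 5: hub score = 11
Authority = 13 + 1 + 4 + 14 + 11 = 43

43


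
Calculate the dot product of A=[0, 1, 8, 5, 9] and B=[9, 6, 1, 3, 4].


Dot product = sum of element-wise products
A[0]*B[0] = 0*9 = 0
A[1]*B[1] = 1*6 = 6
A[2]*B[2] = 8*1 = 8
A[3]*B[3] = 5*3 = 15
A[4]*B[4] = 9*4 = 36
Sum = 0 + 6 + 8 + 15 + 36 = 65

65


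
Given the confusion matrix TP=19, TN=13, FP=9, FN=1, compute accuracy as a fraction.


Accuracy = (TP + TN) / (TP + TN + FP + FN)
TP + TN = 19 + 13 = 32
Total = 19 + 13 + 9 + 1 = 42
Accuracy = 32 / 42 = 16/21

16/21


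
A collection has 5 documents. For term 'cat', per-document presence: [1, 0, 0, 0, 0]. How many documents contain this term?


Checking each document for 'cat':
Doc 1: present
Doc 2: absent
Doc 3: absent
Doc 4: absent
Doc 5: absent
df = sum of presences = 1 + 0 + 0 + 0 + 0 = 1

1


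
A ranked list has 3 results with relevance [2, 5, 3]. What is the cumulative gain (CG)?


Cumulative Gain = sum of relevance scores
Position 1: rel=2, running sum=2
Position 2: rel=5, running sum=7
Position 3: rel=3, running sum=10
CG = 10

10


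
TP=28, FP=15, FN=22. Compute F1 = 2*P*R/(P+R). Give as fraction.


F1 = 2 * P * R / (P + R)
P = TP/(TP+FP) = 28/43 = 28/43
R = TP/(TP+FN) = 28/50 = 14/25
2 * P * R = 2 * 28/43 * 14/25 = 784/1075
P + R = 28/43 + 14/25 = 1302/1075
F1 = 784/1075 / 1302/1075 = 56/93

56/93


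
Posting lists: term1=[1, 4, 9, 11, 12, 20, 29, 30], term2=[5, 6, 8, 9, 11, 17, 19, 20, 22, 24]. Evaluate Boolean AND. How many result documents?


Boolean AND: find intersection of posting lists
term1 docs: [1, 4, 9, 11, 12, 20, 29, 30]
term2 docs: [5, 6, 8, 9, 11, 17, 19, 20, 22, 24]
Intersection: [9, 11, 20]
|intersection| = 3

3


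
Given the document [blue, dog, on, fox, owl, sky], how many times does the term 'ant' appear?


Document has 6 words
Scanning for 'ant':
Term not found in document
Count = 0

0


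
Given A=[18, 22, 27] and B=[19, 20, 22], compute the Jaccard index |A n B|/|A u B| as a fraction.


A intersect B = [22]
|A intersect B| = 1
A union B = [18, 19, 20, 22, 27]
|A union B| = 5
Jaccard = 1/5 = 1/5

1/5


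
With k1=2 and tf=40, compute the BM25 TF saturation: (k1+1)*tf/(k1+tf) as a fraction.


BM25 TF component = (k1+1)*tf / (k1+tf)
k1 = 2, tf = 40
Numerator = (2+1)*40 = 120
Denominator = 2 + 40 = 42
= 120/42 = 20/7

20/7


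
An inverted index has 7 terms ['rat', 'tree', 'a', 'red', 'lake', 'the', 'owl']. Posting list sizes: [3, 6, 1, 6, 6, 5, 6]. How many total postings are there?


Summing posting list sizes:
'rat': 3 postings
'tree': 6 postings
'a': 1 postings
'red': 6 postings
'lake': 6 postings
'the': 5 postings
'owl': 6 postings
Total = 3 + 6 + 1 + 6 + 6 + 5 + 6 = 33

33


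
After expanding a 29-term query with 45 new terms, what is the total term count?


Original terms: 29
Expansion terms: 45
Total = 29 + 45 = 74

74


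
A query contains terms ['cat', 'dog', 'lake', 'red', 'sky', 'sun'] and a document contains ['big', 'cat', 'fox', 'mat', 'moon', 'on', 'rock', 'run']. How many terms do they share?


Query terms: ['cat', 'dog', 'lake', 'red', 'sky', 'sun']
Document terms: ['big', 'cat', 'fox', 'mat', 'moon', 'on', 'rock', 'run']
Common terms: ['cat']
Overlap count = 1

1


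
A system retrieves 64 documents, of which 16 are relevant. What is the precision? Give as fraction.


Precision = relevant_retrieved / total_retrieved
= 16 / 64
= 16 / (16 + 48)
= 1/4

1/4


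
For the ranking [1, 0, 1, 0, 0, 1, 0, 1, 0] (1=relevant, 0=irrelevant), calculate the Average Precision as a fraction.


Computing P@k for each relevant position:
Position 1: relevant, P@1 = 1/1 = 1
Position 2: not relevant
Position 3: relevant, P@3 = 2/3 = 2/3
Position 4: not relevant
Position 5: not relevant
Position 6: relevant, P@6 = 3/6 = 1/2
Position 7: not relevant
Position 8: relevant, P@8 = 4/8 = 1/2
Position 9: not relevant
Sum of P@k = 1 + 2/3 + 1/2 + 1/2 = 8/3
AP = 8/3 / 4 = 2/3

2/3


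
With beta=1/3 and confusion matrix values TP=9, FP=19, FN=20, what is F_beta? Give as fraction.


P = TP/(TP+FP) = 9/28 = 9/28
R = TP/(TP+FN) = 9/29 = 9/29
beta^2 = 1/3^2 = 1/9
(1 + beta^2) = 10/9
Numerator = (1+beta^2)*P*R = 45/406
Denominator = beta^2*P + R = 1/28 + 9/29 = 281/812
F_beta = 90/281

90/281


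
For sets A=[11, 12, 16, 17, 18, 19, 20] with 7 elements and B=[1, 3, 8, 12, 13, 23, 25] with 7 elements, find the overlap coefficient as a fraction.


A intersect B = [12]
|A intersect B| = 1
min(|A|, |B|) = min(7, 7) = 7
Overlap = 1 / 7 = 1/7

1/7


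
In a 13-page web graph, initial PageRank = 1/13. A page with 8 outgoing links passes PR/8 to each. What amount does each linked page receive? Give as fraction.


Initial PR = 1/13 = 1/13
Outlinks = 8
Contribution per link = PR / outlinks
= 1/13 / 8
= 1/104

1/104


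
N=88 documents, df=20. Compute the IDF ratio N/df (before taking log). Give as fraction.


IDF ratio = N / df
= 88 / 20
= 22/5

22/5


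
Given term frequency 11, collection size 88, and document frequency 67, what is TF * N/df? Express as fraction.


TF * (N/df)
= 11 * (88/67)
= 11 * 88/67
= 968/67

968/67


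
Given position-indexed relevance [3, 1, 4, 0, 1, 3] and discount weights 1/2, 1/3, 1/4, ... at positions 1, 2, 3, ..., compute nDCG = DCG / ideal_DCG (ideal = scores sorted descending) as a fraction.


Position discount weights w_i = 1/(i+1) for i=1..6:
Weights = [1/2, 1/3, 1/4, 1/5, 1/6, 1/7]
Actual relevance: [3, 1, 4, 0, 1, 3]
DCG = 3/2 + 1/3 + 4/4 + 0/5 + 1/6 + 3/7 = 24/7
Ideal relevance (sorted desc): [4, 3, 3, 1, 1, 0]
Ideal DCG = 4/2 + 3/3 + 3/4 + 1/5 + 1/6 + 0/7 = 247/60
nDCG = DCG / ideal_DCG = 24/7 / 247/60 = 1440/1729

1440/1729


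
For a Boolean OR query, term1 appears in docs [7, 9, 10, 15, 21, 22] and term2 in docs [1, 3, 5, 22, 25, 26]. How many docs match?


Boolean OR: find union of posting lists
term1 docs: [7, 9, 10, 15, 21, 22]
term2 docs: [1, 3, 5, 22, 25, 26]
Union: [1, 3, 5, 7, 9, 10, 15, 21, 22, 25, 26]
|union| = 11

11


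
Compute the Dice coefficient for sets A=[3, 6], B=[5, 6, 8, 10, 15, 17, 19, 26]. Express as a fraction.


A intersect B = [6]
|A intersect B| = 1
|A| = 2, |B| = 8
Dice = 2*1 / (2+8)
= 2 / 10 = 1/5

1/5


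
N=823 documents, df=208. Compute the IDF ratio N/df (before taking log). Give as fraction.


IDF ratio = N / df
= 823 / 208
= 823/208

823/208


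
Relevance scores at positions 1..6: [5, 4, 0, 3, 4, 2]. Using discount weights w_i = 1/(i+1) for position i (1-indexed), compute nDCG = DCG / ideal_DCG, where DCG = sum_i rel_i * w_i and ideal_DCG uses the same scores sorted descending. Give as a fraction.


Position discount weights w_i = 1/(i+1) for i=1..6:
Weights = [1/2, 1/3, 1/4, 1/5, 1/6, 1/7]
Actual relevance: [5, 4, 0, 3, 4, 2]
DCG = 5/2 + 4/3 + 0/4 + 3/5 + 4/6 + 2/7 = 377/70
Ideal relevance (sorted desc): [5, 4, 4, 3, 2, 0]
Ideal DCG = 5/2 + 4/3 + 4/4 + 3/5 + 2/6 + 0/7 = 173/30
nDCG = DCG / ideal_DCG = 377/70 / 173/30 = 1131/1211

1131/1211


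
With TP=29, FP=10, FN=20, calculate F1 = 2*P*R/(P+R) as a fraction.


F1 = 2 * P * R / (P + R)
P = TP/(TP+FP) = 29/39 = 29/39
R = TP/(TP+FN) = 29/49 = 29/49
2 * P * R = 2 * 29/39 * 29/49 = 1682/1911
P + R = 29/39 + 29/49 = 2552/1911
F1 = 1682/1911 / 2552/1911 = 29/44

29/44


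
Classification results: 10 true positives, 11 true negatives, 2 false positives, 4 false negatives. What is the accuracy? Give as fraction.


Accuracy = (TP + TN) / (TP + TN + FP + FN)
TP + TN = 10 + 11 = 21
Total = 10 + 11 + 2 + 4 = 27
Accuracy = 21 / 27 = 7/9

7/9


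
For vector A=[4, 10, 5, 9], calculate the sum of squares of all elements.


|A|^2 = sum of squared components
A[0]^2 = 4^2 = 16
A[1]^2 = 10^2 = 100
A[2]^2 = 5^2 = 25
A[3]^2 = 9^2 = 81
Sum = 16 + 100 + 25 + 81 = 222

222


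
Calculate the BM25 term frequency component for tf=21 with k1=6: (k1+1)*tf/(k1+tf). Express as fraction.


BM25 TF component = (k1+1)*tf / (k1+tf)
k1 = 6, tf = 21
Numerator = (6+1)*21 = 147
Denominator = 6 + 21 = 27
= 147/27 = 49/9

49/9


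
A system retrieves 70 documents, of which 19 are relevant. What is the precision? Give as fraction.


Precision = relevant_retrieved / total_retrieved
= 19 / 70
= 19 / (19 + 51)
= 19/70

19/70


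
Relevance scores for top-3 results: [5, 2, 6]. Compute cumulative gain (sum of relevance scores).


Cumulative Gain = sum of relevance scores
Position 1: rel=5, running sum=5
Position 2: rel=2, running sum=7
Position 3: rel=6, running sum=13
CG = 13

13


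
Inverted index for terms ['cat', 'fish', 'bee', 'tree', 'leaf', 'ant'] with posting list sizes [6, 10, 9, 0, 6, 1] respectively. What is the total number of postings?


Summing posting list sizes:
'cat': 6 postings
'fish': 10 postings
'bee': 9 postings
'tree': 0 postings
'leaf': 6 postings
'ant': 1 postings
Total = 6 + 10 + 9 + 0 + 6 + 1 = 32

32


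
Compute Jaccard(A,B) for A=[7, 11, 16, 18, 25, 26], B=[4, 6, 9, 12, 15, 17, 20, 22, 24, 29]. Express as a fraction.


A intersect B = []
|A intersect B| = 0
A union B = [4, 6, 7, 9, 11, 12, 15, 16, 17, 18, 20, 22, 24, 25, 26, 29]
|A union B| = 16
Jaccard = 0/16 = 0

0


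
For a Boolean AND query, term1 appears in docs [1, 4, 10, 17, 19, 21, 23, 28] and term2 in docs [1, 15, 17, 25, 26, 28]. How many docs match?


Boolean AND: find intersection of posting lists
term1 docs: [1, 4, 10, 17, 19, 21, 23, 28]
term2 docs: [1, 15, 17, 25, 26, 28]
Intersection: [1, 17, 28]
|intersection| = 3

3


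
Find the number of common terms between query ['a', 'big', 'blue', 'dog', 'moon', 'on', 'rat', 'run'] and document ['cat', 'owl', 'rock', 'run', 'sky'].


Query terms: ['a', 'big', 'blue', 'dog', 'moon', 'on', 'rat', 'run']
Document terms: ['cat', 'owl', 'rock', 'run', 'sky']
Common terms: ['run']
Overlap count = 1

1


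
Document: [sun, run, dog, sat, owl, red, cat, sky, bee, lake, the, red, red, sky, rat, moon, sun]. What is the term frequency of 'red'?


Document has 17 words
Scanning for 'red':
Found at positions: [5, 11, 12]
Count = 3

3


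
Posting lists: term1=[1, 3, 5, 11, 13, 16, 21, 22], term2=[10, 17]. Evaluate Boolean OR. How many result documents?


Boolean OR: find union of posting lists
term1 docs: [1, 3, 5, 11, 13, 16, 21, 22]
term2 docs: [10, 17]
Union: [1, 3, 5, 10, 11, 13, 16, 17, 21, 22]
|union| = 10

10


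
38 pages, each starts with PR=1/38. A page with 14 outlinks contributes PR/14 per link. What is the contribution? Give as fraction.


Initial PR = 1/38 = 1/38
Outlinks = 14
Contribution per link = PR / outlinks
= 1/38 / 14
= 1/532

1/532


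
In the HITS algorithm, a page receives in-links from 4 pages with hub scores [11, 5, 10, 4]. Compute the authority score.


Authority = sum of hub scores of in-linkers
In-link 1: hub score = 11
In-link 2: hub score = 5
In-link 3: hub score = 10
In-link 4: hub score = 4
Authority = 11 + 5 + 10 + 4 = 30

30


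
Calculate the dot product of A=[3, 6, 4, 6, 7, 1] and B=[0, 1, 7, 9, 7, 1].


Dot product = sum of element-wise products
A[0]*B[0] = 3*0 = 0
A[1]*B[1] = 6*1 = 6
A[2]*B[2] = 4*7 = 28
A[3]*B[3] = 6*9 = 54
A[4]*B[4] = 7*7 = 49
A[5]*B[5] = 1*1 = 1
Sum = 0 + 6 + 28 + 54 + 49 + 1 = 138

138


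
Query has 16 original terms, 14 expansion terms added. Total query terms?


Original terms: 16
Expansion terms: 14
Total = 16 + 14 = 30

30


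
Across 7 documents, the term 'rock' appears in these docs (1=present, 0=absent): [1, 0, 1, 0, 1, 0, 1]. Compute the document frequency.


Checking each document for 'rock':
Doc 1: present
Doc 2: absent
Doc 3: present
Doc 4: absent
Doc 5: present
Doc 6: absent
Doc 7: present
df = sum of presences = 1 + 0 + 1 + 0 + 1 + 0 + 1 = 4

4


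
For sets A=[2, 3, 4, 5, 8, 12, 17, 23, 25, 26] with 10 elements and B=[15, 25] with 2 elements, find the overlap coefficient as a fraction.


A intersect B = [25]
|A intersect B| = 1
min(|A|, |B|) = min(10, 2) = 2
Overlap = 1 / 2 = 1/2

1/2


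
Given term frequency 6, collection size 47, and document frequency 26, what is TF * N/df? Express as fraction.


TF * (N/df)
= 6 * (47/26)
= 6 * 47/26
= 141/13

141/13


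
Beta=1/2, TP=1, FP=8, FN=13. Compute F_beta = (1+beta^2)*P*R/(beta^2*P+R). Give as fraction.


P = TP/(TP+FP) = 1/9 = 1/9
R = TP/(TP+FN) = 1/14 = 1/14
beta^2 = 1/2^2 = 1/4
(1 + beta^2) = 5/4
Numerator = (1+beta^2)*P*R = 5/504
Denominator = beta^2*P + R = 1/36 + 1/14 = 25/252
F_beta = 1/10

1/10


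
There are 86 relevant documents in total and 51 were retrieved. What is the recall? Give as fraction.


Recall = retrieved_relevant / total_relevant
= 51 / 86
= 51 / (51 + 35)
= 51/86

51/86


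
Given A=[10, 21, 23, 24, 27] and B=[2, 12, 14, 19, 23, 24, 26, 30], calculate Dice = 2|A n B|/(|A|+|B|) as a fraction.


A intersect B = [23, 24]
|A intersect B| = 2
|A| = 5, |B| = 8
Dice = 2*2 / (5+8)
= 4 / 13 = 4/13

4/13


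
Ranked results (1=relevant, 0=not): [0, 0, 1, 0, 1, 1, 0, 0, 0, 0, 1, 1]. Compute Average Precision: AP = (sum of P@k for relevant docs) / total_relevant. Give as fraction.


Computing P@k for each relevant position:
Position 1: not relevant
Position 2: not relevant
Position 3: relevant, P@3 = 1/3 = 1/3
Position 4: not relevant
Position 5: relevant, P@5 = 2/5 = 2/5
Position 6: relevant, P@6 = 3/6 = 1/2
Position 7: not relevant
Position 8: not relevant
Position 9: not relevant
Position 10: not relevant
Position 11: relevant, P@11 = 4/11 = 4/11
Position 12: relevant, P@12 = 5/12 = 5/12
Sum of P@k = 1/3 + 2/5 + 1/2 + 4/11 + 5/12 = 443/220
AP = 443/220 / 5 = 443/1100

443/1100


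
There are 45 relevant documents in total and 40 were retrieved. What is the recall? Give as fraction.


Recall = retrieved_relevant / total_relevant
= 40 / 45
= 40 / (40 + 5)
= 8/9

8/9


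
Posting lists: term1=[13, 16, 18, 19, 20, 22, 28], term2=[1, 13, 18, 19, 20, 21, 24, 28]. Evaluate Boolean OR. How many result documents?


Boolean OR: find union of posting lists
term1 docs: [13, 16, 18, 19, 20, 22, 28]
term2 docs: [1, 13, 18, 19, 20, 21, 24, 28]
Union: [1, 13, 16, 18, 19, 20, 21, 22, 24, 28]
|union| = 10

10


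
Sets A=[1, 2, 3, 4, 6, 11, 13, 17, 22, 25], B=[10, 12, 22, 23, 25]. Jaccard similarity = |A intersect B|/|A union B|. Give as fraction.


A intersect B = [22, 25]
|A intersect B| = 2
A union B = [1, 2, 3, 4, 6, 10, 11, 12, 13, 17, 22, 23, 25]
|A union B| = 13
Jaccard = 2/13 = 2/13

2/13


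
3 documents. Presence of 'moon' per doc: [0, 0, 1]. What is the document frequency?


Checking each document for 'moon':
Doc 1: absent
Doc 2: absent
Doc 3: present
df = sum of presences = 0 + 0 + 1 = 1

1


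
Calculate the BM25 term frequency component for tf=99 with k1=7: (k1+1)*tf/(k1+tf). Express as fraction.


BM25 TF component = (k1+1)*tf / (k1+tf)
k1 = 7, tf = 99
Numerator = (7+1)*99 = 792
Denominator = 7 + 99 = 106
= 792/106 = 396/53

396/53
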